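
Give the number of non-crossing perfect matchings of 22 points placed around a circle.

58786

Non-crossing perfect matchings of 2n points on a circle are counted by C_n; with 22 points, n = 11.
C_11 = 58786.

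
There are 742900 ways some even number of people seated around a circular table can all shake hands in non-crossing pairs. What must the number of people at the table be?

26

Non-crossing handshake pairings of 2n people are counted by C_n. The Catalan number equal to 742900 is C_13.
So n = 13, and there are 2n = 26 people.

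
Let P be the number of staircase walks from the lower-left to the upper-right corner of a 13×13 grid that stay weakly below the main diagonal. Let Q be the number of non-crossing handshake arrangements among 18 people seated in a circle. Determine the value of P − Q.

Sub-diagonal monotone paths from (0,0) to (13,13) biject with Dyck paths of semilength 13, giving C_13. So P = C_13 = 742900.
With 18 = 2·9 people, non-crossing handshake pairings are non-crossing perfect matchings on a circle, counted by C_9. So Q = C_9 = 4862.
P − Q = 742900 − 4862 = 738038.

738038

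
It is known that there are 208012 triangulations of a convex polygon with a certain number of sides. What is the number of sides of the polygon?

14

Triangulations of a convex m-gon are counted by C_{m−2}. The Catalan number equal to 208012 is C_12.
So m − 2 = 12, giving m = 14 sides.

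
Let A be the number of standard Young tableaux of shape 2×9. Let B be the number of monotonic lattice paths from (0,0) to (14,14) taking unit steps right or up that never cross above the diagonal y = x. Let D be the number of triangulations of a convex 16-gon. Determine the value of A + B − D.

Standard Young tableaux of shape 2×n are counted by C_n; here n = 9. So A = C_9 = 4862.
Monotone paths in an n×n grid that stay weakly below the diagonal are counted by C_n; here n = 14. So B = C_14 = 2674440.
Triangulations of a convex m-gon are counted by C_{m−2}; with m = 16 this is C_14. So D = C_14 = 2674440.
A + B − D = 4862 + 2674440 − 2674440 = 4862.

4862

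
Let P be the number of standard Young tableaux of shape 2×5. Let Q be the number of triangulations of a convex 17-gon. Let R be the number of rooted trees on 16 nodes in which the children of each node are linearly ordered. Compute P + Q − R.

42

Standard Young tableaux of shape 2×n are counted by C_n; here n = 5. So P = C_5 = 42.
Triangulations of a convex m-gon are counted by C_{m−2}; with m = 17 this is C_15. So Q = C_15 = 9694845.
Rooted ordered (plane) trees on m nodes have m−1 edges and are counted by C_{m−1}; m = 16 gives C_15. So R = C_15 = 9694845.
P + Q − R = 42 + 9694845 − 9694845 = 42.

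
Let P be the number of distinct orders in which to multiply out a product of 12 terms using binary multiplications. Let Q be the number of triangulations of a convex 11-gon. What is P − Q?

53924

Parenthesizations of m factors correspond to full binary trees with m leaves, counted by C_{m−1}; m = 12 gives C_11. So P = C_11 = 58786.
The number of triangulations of an 11-gon is the Catalan number C_9 (index = sides − 2). So Q = C_9 = 4862.
P − Q = 58786 − 4862 = 53924.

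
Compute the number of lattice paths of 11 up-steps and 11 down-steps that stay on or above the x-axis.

Paths of 11 up- and 11 down-steps that never dip below the axis are Dyck paths; their count is C_11.
C_11 = C(22,11)/12 = 705432/12 = 58786.

58786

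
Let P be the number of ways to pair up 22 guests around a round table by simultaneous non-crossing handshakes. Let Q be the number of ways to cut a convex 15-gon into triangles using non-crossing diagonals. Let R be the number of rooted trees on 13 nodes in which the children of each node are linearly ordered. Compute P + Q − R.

Non-crossing handshake pairings of 2n people are counted by C_n; 22 people gives n = 11. So P = C_11 = 58786.
The number of triangulations of a 15-gon is the Catalan number C_13 (index = sides − 2). So Q = C_13 = 742900.
A rooted plane tree on 13 nodes has 12 edges, and such trees are counted by C_12. So R = C_12 = 208012.
P + Q − R = 58786 + 742900 − 208012 = 593674.

593674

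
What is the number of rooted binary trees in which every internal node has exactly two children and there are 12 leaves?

58786

A full binary tree with L leaves has L−1 internal nodes and is counted by C_{L−1}; L = 12 gives C_11.
C_11 = C(22,11)/12 = 705432/12 = 58786.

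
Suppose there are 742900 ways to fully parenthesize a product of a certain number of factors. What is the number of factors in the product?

14

Parenthesizations of m factors are counted by C_{m−1}, and C_13 = 742900.
So the index is 13, and the number of factors is 13 + 1 = 14.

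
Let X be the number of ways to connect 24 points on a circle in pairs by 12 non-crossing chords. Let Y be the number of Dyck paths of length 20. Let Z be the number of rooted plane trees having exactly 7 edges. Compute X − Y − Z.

190787

Pairing 24 circle points by 12 non-crossing chords gives C_12 matchings. So X = C_12 = 208012.
Paths of 10 up- and 10 down-steps that never dip below the axis are Dyck paths; their count is C_10. So Y = C_10 = 16796.
Rooted ordered trees with n edges are counted by C_n; here n = 7. So Z = C_7 = 429.
X − Y − Z = 208012 − 16796 − 429 = 190787.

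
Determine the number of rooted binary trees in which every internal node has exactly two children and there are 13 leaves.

208012

Full binary trees with 13 leaves have 13−1 = 12 internal nodes, so there are C_12 of them.
C_12 = C_11 · 2(2·11+1)/(11+2) = 58786 · 46/13 = 208012.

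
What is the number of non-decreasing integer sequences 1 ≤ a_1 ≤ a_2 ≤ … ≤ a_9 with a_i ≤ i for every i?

4862

Such sub-staircase sequences of length n are counted by C_n; here n = 9.
C_9 = C(18,9)/10 = 48620/10 = 4862.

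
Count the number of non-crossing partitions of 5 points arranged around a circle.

42

The non-crossing partitions of [5] form a lattice of size C_5.
C_5 = C_4 · 2(2·4+1)/(4+2) = 14 · 18/6 = 42.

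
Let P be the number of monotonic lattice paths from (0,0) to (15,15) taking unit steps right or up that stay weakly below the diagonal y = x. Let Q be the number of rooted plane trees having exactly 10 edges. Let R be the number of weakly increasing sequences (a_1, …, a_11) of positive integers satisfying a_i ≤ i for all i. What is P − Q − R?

Sub-diagonal monotone paths from (0,0) to (15,15) biject with Dyck paths of semilength 15, giving C_15. So P = C_15 = 9694845.
A rooted plane tree with 10 edges has 11 nodes, and the count is C_10. So Q = C_10 = 16796.
Such sub-staircase sequences of length n are counted by C_n; here n = 11. So R = C_11 = 58786.
P − Q − R = 9694845 − 16796 − 58786 = 9619263.

9619263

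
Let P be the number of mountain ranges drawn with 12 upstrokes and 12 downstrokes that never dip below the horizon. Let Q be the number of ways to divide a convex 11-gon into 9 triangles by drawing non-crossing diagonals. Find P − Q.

A Dyck path with 12 up-steps and 12 down-steps has semilength 12, so there are C_12 of them. So P = C_12 = 208012.
The number of triangulations of an 11-gon is the Catalan number C_9 (index = sides − 2). So Q = C_9 = 4862.
P − Q = 208012 − 4862 = 203150.

203150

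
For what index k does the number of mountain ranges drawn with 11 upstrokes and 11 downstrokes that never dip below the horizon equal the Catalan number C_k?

A Dyck path with 11 up-steps and 11 down-steps has semilength 11, so there are C_11 of them.

11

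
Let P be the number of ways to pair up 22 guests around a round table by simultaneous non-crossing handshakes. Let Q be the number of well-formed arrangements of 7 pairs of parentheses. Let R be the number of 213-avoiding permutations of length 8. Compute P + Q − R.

Non-crossing handshake pairings of 2n people are counted by C_n; 22 people gives n = 11. So P = C_11 = 58786.
Balanced strings of n pairs of brackets are counted by C_n; here n = 7. So Q = C_7 = 429.
For any fixed pattern of length 3, the pattern-avoiding permutations of [8] number C_8. So R = C_8 = 1430.
P + Q − R = 58786 + 429 − 1430 = 57785.

57785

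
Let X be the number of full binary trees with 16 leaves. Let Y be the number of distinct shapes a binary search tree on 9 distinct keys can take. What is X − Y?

A full binary tree with L leaves has L−1 internal nodes and is counted by C_{L−1}; L = 16 gives C_15. So X = C_15 = 9694845.
There are C_n binary search tree shapes on n keys; with n = 9 that is C_9. So Y = C_9 = 4862.
X − Y = 9694845 − 4862 = 9689983.

9689983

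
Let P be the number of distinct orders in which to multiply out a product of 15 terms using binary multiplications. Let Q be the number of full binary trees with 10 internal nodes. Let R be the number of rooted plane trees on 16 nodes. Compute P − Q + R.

12352489

Bracketing 15 factors into binary products is counted by C_{15−1} = C_14. So P = C_14 = 2674440.
The number of full binary trees on 10 internal nodes is the Catalan number C_10. So Q = C_10 = 16796.
A rooted plane tree on 16 nodes has 15 edges, and such trees are counted by C_15. So R = C_15 = 9694845.
P − Q + R = 2674440 − 16796 + 9694845 = 12352489.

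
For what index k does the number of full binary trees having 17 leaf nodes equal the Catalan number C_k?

Full binary trees with 17 leaves have 17−1 = 16 internal nodes, so there are C_16 of them.

16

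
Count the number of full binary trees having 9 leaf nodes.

1430

A full binary tree with L leaves has L−1 internal nodes and is counted by C_{L−1}; L = 9 gives C_8.
C_8 = 1430.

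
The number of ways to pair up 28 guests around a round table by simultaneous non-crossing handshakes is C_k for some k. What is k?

14

Non-crossing handshake pairings of 2n people are counted by C_n; 28 people gives n = 14.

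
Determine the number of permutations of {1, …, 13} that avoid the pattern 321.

For any fixed pattern of length 3, the pattern-avoiding permutations of [13] number C_13.
C_13 = 742900.

742900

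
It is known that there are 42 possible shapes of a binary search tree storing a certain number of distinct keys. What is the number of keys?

Binary search tree shapes on n keys are counted by C_n; 42 = C_5.

5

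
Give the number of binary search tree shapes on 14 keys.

Binary trees (left/right distinguished) on n nodes are counted by C_n; here n = 14.
C_14 = C_13 · 2(2·13+1)/(13+2) = 742900 · 54/15 = 2674440.

2674440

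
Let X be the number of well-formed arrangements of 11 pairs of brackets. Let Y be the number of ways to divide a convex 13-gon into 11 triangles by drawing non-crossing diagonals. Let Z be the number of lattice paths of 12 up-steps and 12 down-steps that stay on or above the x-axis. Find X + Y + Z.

325584

Balanced strings of n pairs of brackets are counted by C_n; here n = 11. So X = C_11 = 58786.
A convex 13-gon is triangulated into 11 triangles, and the number of such triangulations is the Catalan number C_{13−2} = C_11. So Y = C_11 = 58786.
A Dyck path with 12 up-steps and 12 down-steps has semilength 12, so there are C_12 of them. So Z = C_12 = 208012.
X + Y + Z = 58786 + 58786 + 208012 = 325584.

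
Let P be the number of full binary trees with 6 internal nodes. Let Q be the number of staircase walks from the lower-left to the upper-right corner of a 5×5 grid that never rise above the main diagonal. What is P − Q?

Full binary trees with n internal nodes are counted by C_n; here n = 6. So P = C_6 = 132.
Sub-diagonal monotone paths from (0,0) to (5,5) biject with Dyck paths of semilength 5, giving C_5. So Q = C_5 = 42.
P − Q = 132 − 42 = 90.

90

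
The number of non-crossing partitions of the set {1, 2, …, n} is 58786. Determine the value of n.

Non-crossing partitions of [n] are counted by C_n; 58786 = C_11.

11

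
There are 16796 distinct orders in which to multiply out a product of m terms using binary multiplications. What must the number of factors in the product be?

11

Parenthesizations of m factors are counted by C_{m−1}. The Catalan number equal to 16796 is C_10.
So the index is 10, and the number of factors is 10 + 1 = 11.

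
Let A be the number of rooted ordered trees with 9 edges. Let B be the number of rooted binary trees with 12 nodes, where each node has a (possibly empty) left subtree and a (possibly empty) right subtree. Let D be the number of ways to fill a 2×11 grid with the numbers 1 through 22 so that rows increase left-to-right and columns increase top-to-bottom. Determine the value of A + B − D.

154088

Rooted ordered trees with n edges are counted by C_n; here n = 9. So A = C_9 = 4862.
Binary trees (left/right distinguished) on n nodes are counted by C_n; here n = 12. So B = C_12 = 208012.
By the hook-length formula (or a Dyck-path bijection), SYT of shape 2×11 number C_11. So D = C_11 = 58786.
A + B − D = 4862 + 208012 − 58786 = 154088.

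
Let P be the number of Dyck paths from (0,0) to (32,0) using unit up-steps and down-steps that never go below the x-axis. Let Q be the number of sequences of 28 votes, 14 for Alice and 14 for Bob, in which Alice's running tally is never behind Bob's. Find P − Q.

A Dyck path with 16 up-steps and 16 down-steps has semilength 16, so there are C_16 of them. So P = C_16 = 35357670.
Reading a vote for the leader as '(' and for the other as ')' turns such a sequence into a balanced string of 14 pairs, so the count is C_14. So Q = C_14 = 2674440.
P − Q = 35357670 − 2674440 = 32683230.

32683230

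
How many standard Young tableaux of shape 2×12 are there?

208012

By the hook-length formula (or a Dyck-path bijection), SYT of shape 2×12 number C_12.
C_12 = C_11 · 2(2·11+1)/(11+2) = 58786 · 46/13 = 208012.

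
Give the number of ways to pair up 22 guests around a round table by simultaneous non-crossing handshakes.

Non-crossing handshake pairings of 2n people are counted by C_n; 22 people gives n = 11.
C_11 = C(22,11)/12 = 705432/12 = 58786.

58786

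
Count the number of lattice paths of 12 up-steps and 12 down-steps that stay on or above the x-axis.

208012

A Dyck path with 12 up-steps and 12 down-steps has semilength 12, so there are C_12 of them.
C_12 = C_11 · 2(2·11+1)/(11+2) = 58786 · 46/13 = 208012.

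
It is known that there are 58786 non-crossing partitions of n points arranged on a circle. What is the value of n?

Non-crossing partitions of [n] are counted by C_n. Since C_11 = 58786, the index is 11.

11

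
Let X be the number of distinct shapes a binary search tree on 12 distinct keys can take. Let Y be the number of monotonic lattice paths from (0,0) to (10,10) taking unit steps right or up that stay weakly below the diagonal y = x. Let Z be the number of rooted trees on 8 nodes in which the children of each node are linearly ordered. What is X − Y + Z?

191645

There are C_n binary search tree shapes on n keys; with n = 12 that is C_12. So X = C_12 = 208012.
Sub-diagonal monotone paths from (0,0) to (10,10) biject with Dyck paths of semilength 10, giving C_10. So Y = C_10 = 16796.
A rooted plane tree on 8 nodes has 7 edges, and such trees are counted by C_7. So Z = C_7 = 429.
X − Y + Z = 208012 − 16796 + 429 = 191645.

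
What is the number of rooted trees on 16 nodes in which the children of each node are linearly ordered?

9694845

Rooted ordered (plane) trees on m nodes have m−1 edges and are counted by C_{m−1}; m = 16 gives C_15.
C_15 = C(30,15)/16 = 155117520/16 = 9694845.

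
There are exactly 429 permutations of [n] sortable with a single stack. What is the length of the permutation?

Stack-sortable permutations of [n] are counted by C_n. Since C_7 = 429, the index is 7.

7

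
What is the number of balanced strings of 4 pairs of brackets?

A balanced arrangement of 4 bracket pairs is a Dyck word of semilength 4, so the count is C_4.
C_4 = C_3 · 2(2·3+1)/(3+2) = 5 · 14/5 = 14.

14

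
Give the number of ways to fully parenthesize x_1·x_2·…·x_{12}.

Parenthesizations of m factors correspond to full binary trees with m leaves, counted by C_{m−1}; m = 12 gives C_11.
C_11 = C(22,11)/12 = 705432/12 = 58786.

58786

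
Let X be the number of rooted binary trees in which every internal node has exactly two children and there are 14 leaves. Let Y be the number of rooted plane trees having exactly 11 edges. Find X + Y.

Full binary trees with 14 leaves have 14−1 = 13 internal nodes, so there are C_13 of them. So X = C_13 = 742900.
A rooted plane tree with 11 edges has 12 nodes, and the count is C_11. So Y = C_11 = 58786.
X + Y = 742900 + 58786 = 801686.

801686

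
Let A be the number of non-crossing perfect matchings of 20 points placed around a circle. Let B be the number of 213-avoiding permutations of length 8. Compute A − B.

Non-crossing perfect matchings of 2n points on a circle are counted by C_n; with 20 points, n = 10. So A = C_10 = 16796.
Permutations of [n] avoiding any single length-3 pattern are counted by C_n; here n = 8. So B = C_8 = 1430.
A − B = 16796 − 1430 = 15366.

15366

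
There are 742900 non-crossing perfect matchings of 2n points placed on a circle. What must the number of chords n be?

13

Non-crossing pairings of 2n points on a circle are counted by C_n. Since C_13 = 742900, the index is 13.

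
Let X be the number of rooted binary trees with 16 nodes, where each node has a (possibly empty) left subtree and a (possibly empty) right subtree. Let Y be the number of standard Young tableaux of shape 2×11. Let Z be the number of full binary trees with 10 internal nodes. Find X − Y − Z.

35282088

There are C_n binary search tree shapes on n keys; with n = 16 that is C_16. So X = C_16 = 35357670.
By the hook-length formula (or a Dyck-path bijection), SYT of shape 2×11 number C_11. So Y = C_11 = 58786.
Full binary trees with n internal nodes are counted by C_n; here n = 10. So Z = C_10 = 16796.
X − Y − Z = 35357670 − 58786 − 16796 = 35282088.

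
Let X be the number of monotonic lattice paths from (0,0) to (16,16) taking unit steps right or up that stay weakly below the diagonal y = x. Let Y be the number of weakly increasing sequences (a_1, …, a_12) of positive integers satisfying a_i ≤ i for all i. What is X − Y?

Sub-diagonal monotone paths from (0,0) to (16,16) biject with Dyck paths of semilength 16, giving C_16. So X = C_16 = 35357670.
Weakly increasing sequences with a_i ≤ i biject with Dyck paths of semilength 12, so there are C_12. So Y = C_12 = 208012.
X − Y = 35357670 − 208012 = 35149658.

35149658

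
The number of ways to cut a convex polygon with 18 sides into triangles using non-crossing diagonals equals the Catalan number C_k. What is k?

The number of triangulations of an 18-gon is the Catalan number C_16 (index = sides − 2).

16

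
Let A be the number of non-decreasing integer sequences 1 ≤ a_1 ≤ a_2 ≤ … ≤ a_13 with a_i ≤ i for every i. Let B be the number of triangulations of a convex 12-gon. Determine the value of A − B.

Such sub-staircase sequences of length n are counted by C_n; here n = 13. So A = C_13 = 742900.
The number of triangulations of a 12-gon is the Catalan number C_10 (index = sides − 2). So B = C_10 = 16796.
A − B = 742900 − 16796 = 726104.

726104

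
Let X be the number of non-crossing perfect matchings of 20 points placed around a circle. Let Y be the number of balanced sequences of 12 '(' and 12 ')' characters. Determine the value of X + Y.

224808

Non-crossing perfect matchings of 2n points on a circle are counted by C_n; with 20 points, n = 10. So X = C_10 = 16796.
A balanced arrangement of 12 bracket pairs is a Dyck word of semilength 12, so the count is C_12. So Y = C_12 = 208012.
X + Y = 16796 + 208012 = 224808.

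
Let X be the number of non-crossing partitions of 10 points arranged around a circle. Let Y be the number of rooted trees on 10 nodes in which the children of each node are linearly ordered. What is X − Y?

Non-crossing partitions of an n-element set are counted by C_n; here n = 10. So X = C_10 = 16796.
Rooted ordered (plane) trees on m nodes have m−1 edges and are counted by C_{m−1}; m = 10 gives C_9. So Y = C_9 = 4862.
X − Y = 16796 − 4862 = 11934.

11934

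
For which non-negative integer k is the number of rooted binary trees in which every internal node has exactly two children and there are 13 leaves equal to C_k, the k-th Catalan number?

A full binary tree with L leaves has L−1 internal nodes and is counted by C_{L−1}; L = 13 gives C_12.

12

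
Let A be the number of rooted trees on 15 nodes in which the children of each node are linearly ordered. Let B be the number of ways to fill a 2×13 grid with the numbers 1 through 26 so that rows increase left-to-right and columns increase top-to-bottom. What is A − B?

Rooted ordered (plane) trees on m nodes have m−1 edges and are counted by C_{m−1}; m = 15 gives C_14. So A = C_14 = 2674440.
Standard Young tableaux of shape 2×n are counted by C_n; here n = 13. So B = C_13 = 742900.
A − B = 2674440 − 742900 = 1931540.

1931540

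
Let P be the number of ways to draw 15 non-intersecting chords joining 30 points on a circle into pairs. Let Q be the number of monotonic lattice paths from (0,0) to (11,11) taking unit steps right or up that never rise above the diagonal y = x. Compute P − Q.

9636059

Pairing 30 circle points by 15 non-crossing chords gives C_15 matchings. So P = C_15 = 9694845.
Monotone paths in an n×n grid that stay weakly below the diagonal are counted by C_n; here n = 11. So Q = C_11 = 58786.
P − Q = 9694845 − 58786 = 9636059.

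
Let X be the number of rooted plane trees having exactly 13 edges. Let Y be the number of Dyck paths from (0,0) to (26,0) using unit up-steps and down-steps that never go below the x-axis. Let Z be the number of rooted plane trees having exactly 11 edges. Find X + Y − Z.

1427014

A rooted plane tree with 13 edges has 14 nodes, and the count is C_13. So X = C_13 = 742900.
A Dyck path with 13 up-steps and 13 down-steps has semilength 13, so there are C_13 of them. So Y = C_13 = 742900.
Rooted ordered trees with n edges are counted by C_n; here n = 11. So Z = C_11 = 58786.
X + Y − Z = 742900 + 742900 − 58786 = 1427014.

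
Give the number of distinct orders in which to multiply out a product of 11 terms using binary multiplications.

16796

Bracketing 11 factors into binary products is counted by C_{11−1} = C_10.
C_10 = 16796.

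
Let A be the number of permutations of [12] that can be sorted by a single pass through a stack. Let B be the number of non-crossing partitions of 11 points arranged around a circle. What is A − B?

149226

By Knuth's characterisation, the stack-sortable permutations of length 12 are the 231-avoiders, numbering C_12. So A = C_12 = 208012.
Non-crossing partitions of an n-element set are counted by C_n; here n = 11. So B = C_11 = 58786.
A − B = 208012 − 58786 = 149226.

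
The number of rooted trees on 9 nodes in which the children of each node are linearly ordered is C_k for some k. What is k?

A rooted plane tree on 9 nodes has 8 edges, and such trees are counted by C_8.

8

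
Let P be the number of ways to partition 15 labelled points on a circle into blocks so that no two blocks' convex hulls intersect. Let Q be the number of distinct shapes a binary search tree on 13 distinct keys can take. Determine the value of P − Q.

Non-crossing partitions of an n-element set are counted by C_n; here n = 15. So P = C_15 = 9694845.
There are C_n binary search tree shapes on n keys; with n = 13 that is C_13. So Q = C_13 = 742900.
P − Q = 9694845 − 742900 = 8951945.

8951945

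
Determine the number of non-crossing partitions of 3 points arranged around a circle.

5

Non-crossing partitions of an n-element set are counted by C_n; here n = 3.
C_3 = 5.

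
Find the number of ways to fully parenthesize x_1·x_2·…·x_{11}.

Parenthesizations of m factors correspond to full binary trees with m leaves, counted by C_{m−1}; m = 11 gives C_10.
C_10 = C_9 · 2(2·9+1)/(9+2) = 4862 · 38/11 = 16796.

16796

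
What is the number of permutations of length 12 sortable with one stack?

By Knuth's characterisation, the stack-sortable permutations of length 12 are the 231-avoiders, numbering C_12.
C_12 = 208012.

208012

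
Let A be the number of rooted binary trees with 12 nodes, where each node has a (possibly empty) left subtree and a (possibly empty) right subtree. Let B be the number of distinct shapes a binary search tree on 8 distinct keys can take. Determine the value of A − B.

206582

There are C_n binary search tree shapes on n keys; with n = 12 that is C_12. So A = C_12 = 208012.
There are C_n binary search tree shapes on n keys; with n = 8 that is C_8. So B = C_8 = 1430.
A − B = 208012 − 1430 = 206582.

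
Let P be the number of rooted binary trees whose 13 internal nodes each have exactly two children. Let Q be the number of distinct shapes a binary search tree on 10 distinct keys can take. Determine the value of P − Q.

726104

Full binary trees with n internal nodes are counted by C_n; here n = 13. So P = C_13 = 742900.
Binary trees (left/right distinguished) on n nodes are counted by C_n; here n = 10. So Q = C_10 = 16796.
P − Q = 742900 − 16796 = 726104.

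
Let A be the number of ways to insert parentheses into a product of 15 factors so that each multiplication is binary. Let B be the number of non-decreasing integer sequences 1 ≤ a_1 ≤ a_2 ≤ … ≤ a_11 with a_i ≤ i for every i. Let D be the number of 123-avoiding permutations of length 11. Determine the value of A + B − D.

Bracketing 15 factors into binary products is counted by C_{15−1} = C_14. So A = C_14 = 2674440.
Such sub-staircase sequences of length n are counted by C_n; here n = 11. So B = C_11 = 58786.
Permutations of [n] avoiding any single length-3 pattern are counted by C_n; here n = 11. So D = C_11 = 58786.
A + B − D = 2674440 + 58786 − 58786 = 2674440.

2674440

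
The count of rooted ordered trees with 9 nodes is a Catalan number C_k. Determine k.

8

Rooted ordered (plane) trees on m nodes have m−1 edges and are counted by C_{m−1}; m = 9 gives C_8.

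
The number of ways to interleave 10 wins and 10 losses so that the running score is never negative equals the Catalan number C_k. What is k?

Reading a vote for the leader as '(' and for the other as ')' turns such a sequence into a balanced string of 10 pairs, so the count is C_10.

10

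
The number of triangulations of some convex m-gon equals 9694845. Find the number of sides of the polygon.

17

Triangulations of a convex m-gon are counted by C_{m−2}; 9694845 = C_15.
So m − 2 = 15, giving m = 17 sides.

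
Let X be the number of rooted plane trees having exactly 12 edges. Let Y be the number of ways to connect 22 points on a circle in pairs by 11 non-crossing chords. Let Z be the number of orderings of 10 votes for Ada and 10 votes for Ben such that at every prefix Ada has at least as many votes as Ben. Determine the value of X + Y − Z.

250002

A rooted plane tree with 12 edges has 13 nodes, and the count is C_12. So X = C_12 = 208012.
Non-crossing perfect matchings of 2n points on a circle are counted by C_n; with 22 points, n = 11. So Y = C_11 = 58786.
Ballot sequences with n votes each where one side never trails are Dyck words, counted by C_n; here n = 10. So Z = C_10 = 16796.
X + Y − Z = 208012 + 58786 − 16796 = 250002.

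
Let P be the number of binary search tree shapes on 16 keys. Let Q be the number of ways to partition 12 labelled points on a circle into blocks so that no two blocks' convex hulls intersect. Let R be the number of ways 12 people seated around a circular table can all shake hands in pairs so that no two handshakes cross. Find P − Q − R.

Rooted binary trees with 16 nodes (each child slot possibly empty) number C_16. So P = C_16 = 35357670.
The non-crossing partitions of [12] form a lattice of size C_12. So Q = C_12 = 208012.
With 12 = 2·6 people, non-crossing handshake pairings are non-crossing perfect matchings on a circle, counted by C_6. So R = C_6 = 132.
P − Q − R = 35357670 − 208012 − 132 = 35149526.

35149526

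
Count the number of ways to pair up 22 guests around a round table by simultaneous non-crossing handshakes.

58786

Non-crossing handshake pairings of 2n people are counted by C_n; 22 people gives n = 11.
C_11 = C_10 · 2(2·10+1)/(10+2) = 16796 · 42/12 = 58786.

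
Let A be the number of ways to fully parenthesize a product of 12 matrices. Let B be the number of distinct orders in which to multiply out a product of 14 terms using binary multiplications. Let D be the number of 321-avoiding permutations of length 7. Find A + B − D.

801257

Ways to associate a product of 12 factors correspond to binary trees on 12 leaves, so the count is C_11. So A = C_11 = 58786.
Ways to associate a product of 14 factors correspond to binary trees on 14 leaves, so the count is C_13. So B = C_13 = 742900.
Permutations of [n] avoiding any single length-3 pattern are counted by C_n; here n = 7. So D = C_7 = 429.
A + B − D = 58786 + 742900 − 429 = 801257.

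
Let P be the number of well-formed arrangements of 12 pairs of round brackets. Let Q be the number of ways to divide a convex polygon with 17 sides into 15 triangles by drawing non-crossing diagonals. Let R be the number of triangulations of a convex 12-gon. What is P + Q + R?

9919653

A balanced arrangement of 12 bracket pairs is a Dyck word of semilength 12, so the count is C_12. So P = C_12 = 208012.
Triangulations of a convex m-gon are counted by C_{m−2}; with m = 17 this is C_15. So Q = C_15 = 9694845.
The number of triangulations of a 12-gon is the Catalan number C_10 (index = sides − 2). So R = C_10 = 16796.
P + Q + R = 208012 + 9694845 + 16796 = 9919653.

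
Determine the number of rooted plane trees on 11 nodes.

16796

Rooted ordered (plane) trees on m nodes have m−1 edges and are counted by C_{m−1}; m = 11 gives C_10.
C_10 = C_9 · 2(2·9+1)/(9+2) = 4862 · 38/11 = 16796.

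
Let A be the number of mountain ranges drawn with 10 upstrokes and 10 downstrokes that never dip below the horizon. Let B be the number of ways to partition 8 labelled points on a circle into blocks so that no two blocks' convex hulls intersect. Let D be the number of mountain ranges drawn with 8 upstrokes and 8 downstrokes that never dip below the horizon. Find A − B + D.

Dyck paths of semilength n (length 2n) are counted by C_n; here n = 10. So A = C_10 = 16796.
Non-crossing partitions of an n-element set are counted by C_n; here n = 8. So B = C_8 = 1430.
Paths of 8 up- and 8 down-steps that never dip below the axis are Dyck paths; their count is C_8. So D = C_8 = 1430.
A − B + D = 16796 − 1430 + 1430 = 16796.

16796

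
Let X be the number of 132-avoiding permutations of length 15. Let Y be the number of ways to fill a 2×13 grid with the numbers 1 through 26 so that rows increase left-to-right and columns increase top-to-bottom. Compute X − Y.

For any fixed pattern of length 3, the pattern-avoiding permutations of [15] number C_15. So X = C_15 = 9694845.
By the hook-length formula (or a Dyck-path bijection), SYT of shape 2×13 number C_13. So Y = C_13 = 742900.
X − Y = 9694845 − 742900 = 8951945.

8951945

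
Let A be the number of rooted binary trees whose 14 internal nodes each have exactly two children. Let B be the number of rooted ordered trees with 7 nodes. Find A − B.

2674308

Full binary trees with n internal nodes are counted by C_n; here n = 14. So A = C_14 = 2674440.
Rooted ordered (plane) trees on m nodes have m−1 edges and are counted by C_{m−1}; m = 7 gives C_6. So B = C_6 = 132.
A − B = 2674440 − 132 = 2674308.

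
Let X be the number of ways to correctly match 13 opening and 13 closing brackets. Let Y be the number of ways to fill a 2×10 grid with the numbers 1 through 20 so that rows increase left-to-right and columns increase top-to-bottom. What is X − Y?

With 13 pairs the number of balanced bracket strings is the Catalan number C_13. So X = C_13 = 742900.
Standard Young tableaux of shape 2×n are counted by C_n; here n = 10. So Y = C_10 = 16796.
X − Y = 742900 − 16796 = 726104.

726104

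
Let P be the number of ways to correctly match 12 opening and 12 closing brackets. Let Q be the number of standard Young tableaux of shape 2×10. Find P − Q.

With 12 pairs the number of balanced bracket strings is the Catalan number C_12. So P = C_12 = 208012.
By the hook-length formula (or a Dyck-path bijection), SYT of shape 2×10 number C_10. So Q = C_10 = 16796.
P − Q = 208012 − 16796 = 191216.

191216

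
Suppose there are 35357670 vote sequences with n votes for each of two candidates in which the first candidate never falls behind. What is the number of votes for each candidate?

16

Such ballot sequences with n votes each are counted by C_n. Since C_16 = 35357670, the index is 16.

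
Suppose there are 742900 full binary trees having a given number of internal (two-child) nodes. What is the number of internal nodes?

Full binary trees with n internal nodes are counted by C_n. The Catalan number equal to 742900 is C_13.

13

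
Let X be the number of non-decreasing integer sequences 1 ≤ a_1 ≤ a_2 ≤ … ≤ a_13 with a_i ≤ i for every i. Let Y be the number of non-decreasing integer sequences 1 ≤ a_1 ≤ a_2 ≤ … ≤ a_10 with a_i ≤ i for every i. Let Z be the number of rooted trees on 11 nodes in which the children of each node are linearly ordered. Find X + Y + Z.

776492

Such sub-staircase sequences of length n are counted by C_n; here n = 13. So X = C_13 = 742900.
Weakly increasing sequences with a_i ≤ i biject with Dyck paths of semilength 10, so there are C_10. So Y = C_10 = 16796.
Rooted ordered (plane) trees on m nodes have m−1 edges and are counted by C_{m−1}; m = 11 gives C_10. So Z = C_10 = 16796.
X + Y + Z = 742900 + 16796 + 16796 = 776492.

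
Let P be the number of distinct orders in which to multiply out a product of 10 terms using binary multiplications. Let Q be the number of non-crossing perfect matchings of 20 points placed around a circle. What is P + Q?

21658

Ways to associate a product of 10 factors correspond to binary trees on 10 leaves, so the count is C_9. So P = C_9 = 4862.
Non-crossing perfect matchings of 2n points on a circle are counted by C_n; with 20 points, n = 10. So Q = C_10 = 16796.
P + Q = 4862 + 16796 = 21658.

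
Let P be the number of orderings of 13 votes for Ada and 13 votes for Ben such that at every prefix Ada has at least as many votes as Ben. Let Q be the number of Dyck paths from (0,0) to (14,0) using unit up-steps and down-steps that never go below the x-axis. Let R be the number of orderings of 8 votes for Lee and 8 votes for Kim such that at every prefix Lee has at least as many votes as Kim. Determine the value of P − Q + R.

Reading a vote for the leader as '(' and for the other as ')' turns such a sequence into a balanced string of 13 pairs, so the count is C_13. So P = C_13 = 742900.
Paths of 7 up- and 7 down-steps that never dip below the axis are Dyck paths; their count is C_7. So Q = C_7 = 429.
Reading a vote for the leader as '(' and for the other as ')' turns such a sequence into a balanced string of 8 pairs, so the count is C_8. So R = C_8 = 1430.
P − Q + R = 742900 − 429 + 1430 = 743901.

743901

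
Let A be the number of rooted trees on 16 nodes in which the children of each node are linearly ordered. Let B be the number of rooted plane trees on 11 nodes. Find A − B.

A rooted plane tree on 16 nodes has 15 edges, and such trees are counted by C_15. So A = C_15 = 9694845.
A rooted plane tree on 11 nodes has 10 edges, and such trees are counted by C_10. So B = C_10 = 16796.
A − B = 9694845 − 16796 = 9678049.

9678049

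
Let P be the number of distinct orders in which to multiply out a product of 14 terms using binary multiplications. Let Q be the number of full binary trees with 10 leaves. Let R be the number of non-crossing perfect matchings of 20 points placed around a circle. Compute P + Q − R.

Ways to associate a product of 14 factors correspond to binary trees on 14 leaves, so the count is C_13. So P = C_13 = 742900.
A full binary tree with L leaves has L−1 internal nodes and is counted by C_{L−1}; L = 10 gives C_9. So Q = C_9 = 4862.
Pairing 20 circle points by 10 non-crossing chords gives C_10 matchings. So R = C_10 = 16796.
P + Q − R = 742900 + 4862 − 16796 = 730966.

730966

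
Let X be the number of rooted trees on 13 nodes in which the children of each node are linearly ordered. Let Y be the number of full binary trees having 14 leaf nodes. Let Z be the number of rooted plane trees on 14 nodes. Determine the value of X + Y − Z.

208012

Rooted ordered (plane) trees on m nodes have m−1 edges and are counted by C_{m−1}; m = 13 gives C_12. So X = C_12 = 208012.
A full binary tree with L leaves has L−1 internal nodes and is counted by C_{L−1}; L = 14 gives C_13. So Y = C_13 = 742900.
A rooted plane tree on 14 nodes has 13 edges, and such trees are counted by C_13. So Z = C_13 = 742900.
X + Y − Z = 208012 + 742900 − 742900 = 208012.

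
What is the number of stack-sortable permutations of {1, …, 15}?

Stack-sortable permutations are exactly the 231-avoiding ones, counted by C_n; here n = 15.
C_15 = 9694845.

9694845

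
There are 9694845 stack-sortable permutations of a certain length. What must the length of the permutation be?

Stack-sortable permutations of [n] are counted by C_n. Since C_15 = 9694845, the index is 15.

15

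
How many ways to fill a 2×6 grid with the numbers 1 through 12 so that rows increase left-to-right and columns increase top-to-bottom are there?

Standard Young tableaux of shape 2×n are counted by C_n; here n = 6.
C_6 = C(12,6)/7 = 924/7 = 132.

132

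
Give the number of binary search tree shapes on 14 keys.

There are C_n binary search tree shapes on n keys; with n = 14 that is C_14.
C_14 = C_13 · 2(2·13+1)/(13+2) = 742900 · 54/15 = 2674440.

2674440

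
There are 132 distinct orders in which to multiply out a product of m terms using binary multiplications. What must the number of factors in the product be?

Parenthesizations of m factors are counted by C_{m−1}. The Catalan number equal to 132 is C_6.
So the index is 6, and the number of factors is 6 + 1 = 7.

7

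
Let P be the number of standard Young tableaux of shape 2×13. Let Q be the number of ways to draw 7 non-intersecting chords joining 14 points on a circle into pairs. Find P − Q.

742471

Standard Young tableaux of shape 2×n are counted by C_n; here n = 13. So P = C_13 = 742900.
Pairing 14 circle points by 7 non-crossing chords gives C_7 matchings. So Q = C_7 = 429.
P − Q = 742900 − 429 = 742471.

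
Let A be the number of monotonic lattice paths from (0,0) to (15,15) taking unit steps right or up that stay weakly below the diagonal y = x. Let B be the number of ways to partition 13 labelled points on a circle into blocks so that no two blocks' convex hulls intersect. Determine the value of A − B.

Monotone paths in an n×n grid that stay weakly below the diagonal are counted by C_n; here n = 15. So A = C_15 = 9694845.
The non-crossing partitions of [13] form a lattice of size C_13. So B = C_13 = 742900.
A − B = 9694845 − 742900 = 8951945.

8951945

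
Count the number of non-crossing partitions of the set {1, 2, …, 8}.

The non-crossing partitions of [8] form a lattice of size C_8.
C_8 = C(16,8)/9 = 12870/9 = 1430.

1430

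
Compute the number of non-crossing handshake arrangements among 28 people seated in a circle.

2674440

Non-crossing handshake pairings of 2n people are counted by C_n; 28 people gives n = 14.
C_14 = C(28,14)/15 = 40116600/15 = 2674440.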